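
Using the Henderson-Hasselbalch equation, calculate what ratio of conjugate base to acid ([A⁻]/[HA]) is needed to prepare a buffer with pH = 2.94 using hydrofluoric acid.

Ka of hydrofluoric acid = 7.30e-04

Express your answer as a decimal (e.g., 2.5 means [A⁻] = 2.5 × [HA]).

pKa = -log(7.30e-04) = 3.1367. pH = pKa + log([A⁻]/[HA]), so log([A⁻]/[HA]) = pH − pKa = 2.94 − 3.1367 = -0.1967. [A⁻]/[HA] = 10^(-0.1967) = 0.636

[A⁻]/[HA] = 0.636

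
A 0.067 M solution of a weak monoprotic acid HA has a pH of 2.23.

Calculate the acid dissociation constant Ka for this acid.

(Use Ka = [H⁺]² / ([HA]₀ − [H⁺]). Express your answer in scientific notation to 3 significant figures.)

[H⁺] = 10^(−pH) = 10^(−2.23) = 5.888e-03 M. For HA ⇌ H⁺ + A⁻, Ka = [H⁺][A⁻]/[HA] = [H⁺]² / ([HA]₀ − [H⁺]) = (5.888e-03)² / (0.067 − 5.888e-03) = 5.67e-04.

K_a = 5.67e-04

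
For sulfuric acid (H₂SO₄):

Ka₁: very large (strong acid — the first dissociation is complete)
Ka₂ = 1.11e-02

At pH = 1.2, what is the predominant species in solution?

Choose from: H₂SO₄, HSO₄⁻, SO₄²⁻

The first dissociation is complete, so H₂SO₄ itself is never the predominant species in water; pKa₂ = -log(1.11e-02) = 1.95. For a polyprotic acid the predominant species crosses at each pKa: below pKa_n the protonated form dominates, above it the deprotonated form does. At pH = 1.2, the predominant species is HSO₄⁻.

HSO₄⁻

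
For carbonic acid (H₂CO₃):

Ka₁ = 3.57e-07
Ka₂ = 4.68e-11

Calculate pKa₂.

pKa₂ = -log(Ka₂) = -log(4.68e-11) = 10.33.

pK_{a2} = 10.33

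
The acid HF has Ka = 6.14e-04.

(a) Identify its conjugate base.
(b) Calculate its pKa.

(a) The conjugate base is formed by removing one H⁺ from HF, giving F⁻. (b) pKa = -log(Ka) = -log(6.14e-04) = 3.21.

Conjugate base: F⁻; pK_a = 3.21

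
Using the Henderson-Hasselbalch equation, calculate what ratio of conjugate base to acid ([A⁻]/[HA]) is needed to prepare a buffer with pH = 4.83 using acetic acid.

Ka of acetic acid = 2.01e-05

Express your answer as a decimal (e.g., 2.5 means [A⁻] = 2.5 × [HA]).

pKa = -log(2.01e-05) = 4.6968. pH = pKa + log([A⁻]/[HA]), so log([A⁻]/[HA]) = pH − pKa = 4.83 − 4.6968 = 0.1332. [A⁻]/[HA] = 10^(0.1332) = 1.36

[A⁻]/[HA] = 1.36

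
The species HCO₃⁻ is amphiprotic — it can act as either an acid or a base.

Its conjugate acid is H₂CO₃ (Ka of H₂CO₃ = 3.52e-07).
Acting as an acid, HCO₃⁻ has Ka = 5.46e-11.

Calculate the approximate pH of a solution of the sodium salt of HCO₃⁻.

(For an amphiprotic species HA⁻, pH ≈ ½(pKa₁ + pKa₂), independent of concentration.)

pKa₁ = -log(3.52e-07) = 6.45; pKa₂ = -log(5.46e-11) = 10.26. For an amphiprotic species, pH ≈ ½(pKa₁ + pKa₂) = ½(6.45 + 10.26) = 8.36.

pH = 8.36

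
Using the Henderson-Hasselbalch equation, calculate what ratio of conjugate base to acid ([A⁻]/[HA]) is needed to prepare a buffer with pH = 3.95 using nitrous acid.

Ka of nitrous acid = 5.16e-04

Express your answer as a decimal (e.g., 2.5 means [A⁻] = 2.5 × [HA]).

pKa = -log(5.16e-04) = 3.2874. pH = pKa + log([A⁻]/[HA]), so log([A⁻]/[HA]) = pH − pKa = 3.95 − 3.2874 = 0.6626. [A⁻]/[HA] = 10^(0.6626) = 4.60

[A⁻]/[HA] = 4.60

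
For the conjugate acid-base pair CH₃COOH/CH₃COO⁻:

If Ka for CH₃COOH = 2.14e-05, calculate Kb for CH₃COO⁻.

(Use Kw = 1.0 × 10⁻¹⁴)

For a conjugate pair Ka × Kb = Kw, so Kb = Kw/Ka = 1.0 × 10⁻¹⁴ / 2.14e-05 = 4.67e-10.

K_b = 4.67e-10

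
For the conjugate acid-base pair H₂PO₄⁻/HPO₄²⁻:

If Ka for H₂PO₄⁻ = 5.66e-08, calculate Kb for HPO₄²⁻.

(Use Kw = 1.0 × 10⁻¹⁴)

For a conjugate pair Ka × Kb = Kw, so Kb = Kw/Ka = 1.0 × 10⁻¹⁴ / 5.66e-08 = 1.77e-07.

K_b = 1.77e-07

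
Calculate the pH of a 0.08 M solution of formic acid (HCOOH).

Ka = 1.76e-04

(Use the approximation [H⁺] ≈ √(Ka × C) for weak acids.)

[H⁺] = √(Ka × C) = √(1.76e-04 × 0.08) = 3.7523e-03. pH = -log(3.7523e-03)

pH = 2.43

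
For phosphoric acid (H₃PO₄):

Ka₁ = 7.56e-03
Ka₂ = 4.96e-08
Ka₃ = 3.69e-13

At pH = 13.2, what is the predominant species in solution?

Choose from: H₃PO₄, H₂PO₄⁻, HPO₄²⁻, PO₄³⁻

pKa₁ = 2.12, pKa₂ = 7.30, pKa₃ = 12.43. For a polyprotic acid the predominant species crosses at each pKa: below pKa_n the protonated form dominates, above it the deprotonated form does. At pH = 13.2, the predominant species is PO₄³⁻.

PO₄³⁻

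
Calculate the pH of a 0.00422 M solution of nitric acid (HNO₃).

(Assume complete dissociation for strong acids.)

[H⁺] = 0.00422 M for strong acid. pH = -log[H⁺] = -log(0.00422)

pH = 2.37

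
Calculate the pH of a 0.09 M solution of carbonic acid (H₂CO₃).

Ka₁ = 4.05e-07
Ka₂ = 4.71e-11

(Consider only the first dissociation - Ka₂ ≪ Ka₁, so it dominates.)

First dissociation dominates. From Ka₁ = [H⁺][HA⁻]/[H₂A], x² + Ka₁·x − Ka₁·C = 0 with C = 0.09 M and Ka₁ = 4.05e-07. Solving: [H⁺] = (−Ka₁ + √(Ka₁² + 4·Ka₁·C)) / 2 = 1.9072e-04 M. pH = -log(1.9072e-04) = 3.72.

pH = 3.72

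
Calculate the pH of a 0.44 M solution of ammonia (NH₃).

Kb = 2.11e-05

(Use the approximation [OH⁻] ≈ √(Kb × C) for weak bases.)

[OH⁻] = √(Kb × C) = √(2.11e-05 × 0.44) = 3.0470e-03. pOH = 2.52, pH = 14 - pOH

pH = 11.48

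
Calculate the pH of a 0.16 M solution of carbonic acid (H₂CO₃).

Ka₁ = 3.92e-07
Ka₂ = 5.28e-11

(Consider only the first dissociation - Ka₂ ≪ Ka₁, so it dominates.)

First dissociation dominates. From Ka₁ = [H⁺][HA⁻]/[H₂A], x² + Ka₁·x − Ka₁·C = 0 with C = 0.16 M and Ka₁ = 3.92e-07. Solving: [H⁺] = (−Ka₁ + √(Ka₁² + 4·Ka₁·C)) / 2 = 2.5024e-04 M. pH = -log(2.5024e-04) = 3.60.

pH = 3.60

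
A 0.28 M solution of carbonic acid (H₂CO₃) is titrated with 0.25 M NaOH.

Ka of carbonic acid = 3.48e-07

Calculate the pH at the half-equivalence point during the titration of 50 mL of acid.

At half-equivalence [HA] = [A⁻], so Henderson-Hasselbalch gives pH = pKa = -log(3.48e-07) = 6.46.

pH = pKa = 6.46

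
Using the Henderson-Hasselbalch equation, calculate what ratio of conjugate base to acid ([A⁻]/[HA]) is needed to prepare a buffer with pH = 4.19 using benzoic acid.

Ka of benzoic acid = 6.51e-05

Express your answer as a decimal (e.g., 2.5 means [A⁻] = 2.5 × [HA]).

pKa = -log(6.51e-05) = 4.1864. pH = pKa + log([A⁻]/[HA]), so log([A⁻]/[HA]) = pH − pKa = 4.19 − 4.1864 = 0.0036. [A⁻]/[HA] = 10^(0.0036) = 1.01

[A⁻]/[HA] = 1.01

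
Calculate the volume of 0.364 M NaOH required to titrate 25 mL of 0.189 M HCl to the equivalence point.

At equivalence: moles acid = moles base. moles HCl = 0.189 × 25/1000 = 0.004725 mol. V_base = moles / 0.364 × 1000 = 13.0 mL.

V_{base} = 13.0 mL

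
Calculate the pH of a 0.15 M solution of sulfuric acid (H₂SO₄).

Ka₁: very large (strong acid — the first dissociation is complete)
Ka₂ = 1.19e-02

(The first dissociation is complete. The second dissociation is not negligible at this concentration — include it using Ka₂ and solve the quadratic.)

First dissociation is complete: [H⁺]₀ = [HSO₄⁻]₀ = C = 0.15 M. Second dissociation HSO₄⁻ ⇌ H⁺ + SO₄²⁻: let x = [SO₄²⁻]. Ka₂ = (C + x)·x / (C − x) = 1.19e-02 → x² + (C + Ka₂)·x − Ka₂·C = 0 → x² + 0.16190·x − 1.785e-03 = 0. x = (−0.16190 + √(0.16190² + 4 × 1.785e-03)) / 2 = 1.0362e-02 M. [H⁺] = C + x = 0.15 + 1.0362e-02 = 1.6036e-01 M. pH = -log(1.6036e-01) = 0.79.

pH = 0.79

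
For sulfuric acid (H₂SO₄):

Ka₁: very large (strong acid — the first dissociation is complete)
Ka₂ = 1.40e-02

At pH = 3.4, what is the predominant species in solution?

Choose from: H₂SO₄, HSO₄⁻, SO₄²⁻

The first dissociation is complete, so H₂SO₄ itself is never the predominant species in water; pKa₂ = -log(1.40e-02) = 1.85. For a polyprotic acid the predominant species crosses at each pKa: below pKa_n the protonated form dominates, above it the deprotonated form does. At pH = 3.4, the predominant species is SO₄²⁻.

SO₄²⁻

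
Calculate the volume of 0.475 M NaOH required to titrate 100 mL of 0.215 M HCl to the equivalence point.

At equivalence: moles acid = moles base. moles HCl = 0.215 × 100/1000 = 0.0215 mol. V_base = moles / 0.475 × 1000 = 45.3 mL.

V_{base} = 45.3 mL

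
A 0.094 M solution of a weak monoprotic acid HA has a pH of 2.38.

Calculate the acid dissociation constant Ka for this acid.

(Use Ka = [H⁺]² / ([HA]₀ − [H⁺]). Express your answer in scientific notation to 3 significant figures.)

[H⁺] = 10^(−pH) = 10^(−2.38) = 4.169e-03 M. For HA ⇌ H⁺ + A⁻, Ka = [H⁺][A⁻]/[HA] = [H⁺]² / ([HA]₀ − [H⁺]) = (4.169e-03)² / (0.094 − 4.169e-03) = 1.93e-04.

K_a = 1.93e-04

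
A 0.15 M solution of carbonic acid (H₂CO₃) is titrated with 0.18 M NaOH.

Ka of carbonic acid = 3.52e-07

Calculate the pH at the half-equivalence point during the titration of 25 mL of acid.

At half-equivalence [HA] = [A⁻], so Henderson-Hasselbalch gives pH = pKa = -log(3.52e-07) = 6.45.

pH = pKa = 6.45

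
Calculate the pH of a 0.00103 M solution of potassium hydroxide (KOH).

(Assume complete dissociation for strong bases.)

[OH⁻] = 0.00103 M for strong base. pOH = -log[OH⁻] = 2.99, pH = 14 - pOH

pH = 11.01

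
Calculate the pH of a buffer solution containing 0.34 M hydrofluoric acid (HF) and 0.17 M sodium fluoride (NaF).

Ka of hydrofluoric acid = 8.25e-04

pKa = -log(8.25e-04) = 3.08. pH = pKa + log([A⁻]/[HA]) = 3.08 + log(0.17/0.34)

pH = 2.78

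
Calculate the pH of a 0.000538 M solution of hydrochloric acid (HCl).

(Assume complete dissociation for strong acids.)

[H⁺] = 0.000538 M for strong acid. pH = -log[H⁺] = -log(0.000538)

pH = 3.27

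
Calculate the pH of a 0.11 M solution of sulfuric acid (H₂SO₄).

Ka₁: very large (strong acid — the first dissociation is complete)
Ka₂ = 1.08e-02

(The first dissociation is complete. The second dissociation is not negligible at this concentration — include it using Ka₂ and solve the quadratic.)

First dissociation is complete: [H⁺]₀ = [HSO₄⁻]₀ = C = 0.11 M. Second dissociation HSO₄⁻ ⇌ H⁺ + SO₄²⁻: let x = [SO₄²⁻]. Ka₂ = (C + x)·x / (C − x) = 1.08e-02 → x² + (C + Ka₂)·x − Ka₂·C = 0 → x² + 0.12080·x − 1.188e-03 = 0. x = (−0.12080 + √(0.12080² + 4 × 1.188e-03)) / 2 = 9.1425e-03 M. [H⁺] = C + x = 0.11 + 9.1425e-03 = 1.1914e-01 M. pH = -log(1.1914e-01) = 0.92.

pH = 0.92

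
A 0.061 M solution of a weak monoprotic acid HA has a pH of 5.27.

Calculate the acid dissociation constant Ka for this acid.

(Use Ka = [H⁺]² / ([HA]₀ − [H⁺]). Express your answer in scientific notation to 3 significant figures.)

[H⁺] = 10^(−pH) = 10^(−5.27) = 5.370e-06 M. For HA ⇌ H⁺ + A⁻, Ka = [H⁺][A⁻]/[HA] = [H⁺]² / ([HA]₀ − [H⁺]) = (5.370e-06)² / (0.061 − 5.370e-06) = 4.73e-10.

K_a = 4.73e-10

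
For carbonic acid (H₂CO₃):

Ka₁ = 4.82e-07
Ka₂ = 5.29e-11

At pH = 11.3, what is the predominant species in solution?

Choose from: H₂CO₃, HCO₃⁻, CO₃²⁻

pKa₁ = 6.32, pKa₂ = 10.28. For a polyprotic acid the predominant species crosses at each pKa: below pKa_n the protonated form dominates, above it the deprotonated form does. At pH = 11.3, the predominant species is CO₃²⁻.

CO₃²⁻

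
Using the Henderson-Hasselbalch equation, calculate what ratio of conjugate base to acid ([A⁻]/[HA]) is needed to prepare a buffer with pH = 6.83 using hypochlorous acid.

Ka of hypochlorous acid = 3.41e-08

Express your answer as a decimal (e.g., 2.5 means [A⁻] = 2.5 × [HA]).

pKa = -log(3.41e-08) = 7.4672. pH = pKa + log([A⁻]/[HA]), so log([A⁻]/[HA]) = pH − pKa = 6.83 − 7.4672 = -0.6372. [A⁻]/[HA] = 10^(-0.6372) = 0.231

[A⁻]/[HA] = 0.231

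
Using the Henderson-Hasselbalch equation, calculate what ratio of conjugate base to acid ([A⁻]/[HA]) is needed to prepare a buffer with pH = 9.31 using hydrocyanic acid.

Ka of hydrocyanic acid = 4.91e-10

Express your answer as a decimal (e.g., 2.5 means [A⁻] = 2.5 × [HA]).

pKa = -log(4.91e-10) = 9.3089. pH = pKa + log([A⁻]/[HA]), so log([A⁻]/[HA]) = pH − pKa = 9.31 − 9.3089 = 0.0011. [A⁻]/[HA] = 10^(0.0011) = 1.00

[A⁻]/[HA] = 1.00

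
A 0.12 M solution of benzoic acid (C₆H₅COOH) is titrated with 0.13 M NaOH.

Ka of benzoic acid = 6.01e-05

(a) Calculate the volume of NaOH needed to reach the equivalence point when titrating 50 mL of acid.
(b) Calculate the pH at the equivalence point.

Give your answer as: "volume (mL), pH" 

moles acid = 0.12 × 50/1000 = 0.006 mol; V_base = moles/0.13 × 1000 = 46.2 mL. At equivalence only the conjugate base is present: [A⁻] = 0.006/0.096 = 6.2400e-02 M. Kb = Kw/Ka = 1.66e-10; [OH⁻] = √(Kb × [A⁻]) = 3.2222e-06; pOH = 5.49; pH = 14 - pOH = 8.51.

V = 46.2 mL, pH = 8.51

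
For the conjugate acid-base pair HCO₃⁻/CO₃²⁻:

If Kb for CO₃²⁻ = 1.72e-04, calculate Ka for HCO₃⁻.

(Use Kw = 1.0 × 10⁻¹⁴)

For a conjugate pair Ka × Kb = Kw, so Ka = Kw/Kb = 1.0 × 10⁻¹⁴ / 1.72e-04 = 5.81e-11.

K_a = 5.81e-11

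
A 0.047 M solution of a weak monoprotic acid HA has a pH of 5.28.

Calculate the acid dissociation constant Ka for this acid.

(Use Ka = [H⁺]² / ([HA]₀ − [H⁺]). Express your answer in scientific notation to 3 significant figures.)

[H⁺] = 10^(−pH) = 10^(−5.28) = 5.248e-06 M. For HA ⇌ H⁺ + A⁻, Ka = [H⁺][A⁻]/[HA] = [H⁺]² / ([HA]₀ − [H⁺]) = (5.248e-06)² / (0.047 − 5.248e-06) = 5.86e-10.

K_a = 5.86e-10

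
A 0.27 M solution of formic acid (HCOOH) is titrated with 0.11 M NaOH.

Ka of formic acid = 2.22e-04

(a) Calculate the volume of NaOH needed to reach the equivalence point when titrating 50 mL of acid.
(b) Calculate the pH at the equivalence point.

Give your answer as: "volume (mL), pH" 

moles acid = 0.27 × 50/1000 = 0.0135 mol; V_base = moles/0.11 × 1000 = 122.7 mL. At equivalence only the conjugate base is present: [A⁻] = 0.0135/0.173 = 7.8158e-02 M. Kb = Kw/Ka = 4.50e-11; [OH⁻] = √(Kb × [A⁻]) = 1.8763e-06; pOH = 5.73; pH = 14 - pOH = 8.27.

V = 122.7 mL, pH = 8.27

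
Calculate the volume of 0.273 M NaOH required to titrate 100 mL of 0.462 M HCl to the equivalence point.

At equivalence: moles acid = moles base. moles HCl = 0.462 × 100/1000 = 0.0462 mol. V_base = moles / 0.273 × 1000 = 169.2 mL.

V_{base} = 169.2 mL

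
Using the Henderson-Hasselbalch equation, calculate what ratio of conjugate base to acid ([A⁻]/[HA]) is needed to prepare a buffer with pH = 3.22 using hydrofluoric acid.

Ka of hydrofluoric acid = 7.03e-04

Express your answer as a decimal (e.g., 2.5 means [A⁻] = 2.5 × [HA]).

pKa = -log(7.03e-04) = 3.1530. pH = pKa + log([A⁻]/[HA]), so log([A⁻]/[HA]) = pH − pKa = 3.22 − 3.1530 = 0.0670. [A⁻]/[HA] = 10^(0.0670) = 1.17

[A⁻]/[HA] = 1.17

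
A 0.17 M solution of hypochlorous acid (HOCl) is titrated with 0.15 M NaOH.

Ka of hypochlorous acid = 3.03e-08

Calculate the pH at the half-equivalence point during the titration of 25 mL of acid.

At half-equivalence [HA] = [A⁻], so Henderson-Hasselbalch gives pH = pKa = -log(3.03e-08) = 7.52.

pH = pKa = 7.52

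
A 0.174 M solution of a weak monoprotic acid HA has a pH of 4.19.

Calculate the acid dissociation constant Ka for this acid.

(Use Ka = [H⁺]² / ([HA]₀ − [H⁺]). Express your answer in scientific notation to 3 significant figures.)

[H⁺] = 10^(−pH) = 10^(−4.19) = 6.457e-05 M. For HA ⇌ H⁺ + A⁻, Ka = [H⁺][A⁻]/[HA] = [H⁺]² / ([HA]₀ − [H⁺]) = (6.457e-05)² / (0.174 − 6.457e-05) = 2.40e-08.

K_a = 2.40e-08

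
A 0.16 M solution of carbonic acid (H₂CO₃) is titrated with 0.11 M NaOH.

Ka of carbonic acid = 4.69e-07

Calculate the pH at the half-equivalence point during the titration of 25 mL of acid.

At half-equivalence [HA] = [A⁻], so Henderson-Hasselbalch gives pH = pKa = -log(4.69e-07) = 6.33.

pH = pKa = 6.33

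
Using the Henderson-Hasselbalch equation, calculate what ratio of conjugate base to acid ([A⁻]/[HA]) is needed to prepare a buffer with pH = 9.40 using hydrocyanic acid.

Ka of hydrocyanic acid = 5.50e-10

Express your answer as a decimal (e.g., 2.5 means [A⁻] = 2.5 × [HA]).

pKa = -log(5.50e-10) = 9.2596. pH = pKa + log([A⁻]/[HA]), so log([A⁻]/[HA]) = pH − pKa = 9.40 − 9.2596 = 0.1404. [A⁻]/[HA] = 10^(0.1404) = 1.38

[A⁻]/[HA] = 1.38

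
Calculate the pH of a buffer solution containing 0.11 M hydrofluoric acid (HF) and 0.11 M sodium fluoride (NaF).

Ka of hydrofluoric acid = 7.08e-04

pKa = -log(7.08e-04) = 3.15. pH = pKa + log([A⁻]/[HA]) = 3.15 + log(0.11/0.11)

pH = 3.15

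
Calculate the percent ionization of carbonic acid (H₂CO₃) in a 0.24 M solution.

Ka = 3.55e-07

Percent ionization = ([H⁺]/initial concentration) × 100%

Using Ka equilibrium: x² + Ka×x - Ka×C = 0. Solving: [H⁺] = 2.9171e-04. Percent = (2.9171e-04/0.24) × 100

Percent ionization = 0.122%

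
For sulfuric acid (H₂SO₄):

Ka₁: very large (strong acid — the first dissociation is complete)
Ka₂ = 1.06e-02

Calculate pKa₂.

pKa₂ = -log(Ka₂) = -log(1.06e-02) = 1.97.

pK_{a2} = 1.97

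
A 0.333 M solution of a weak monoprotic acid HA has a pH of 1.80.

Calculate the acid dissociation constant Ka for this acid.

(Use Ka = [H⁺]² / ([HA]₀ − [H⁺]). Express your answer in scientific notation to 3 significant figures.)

[H⁺] = 10^(−pH) = 10^(−1.80) = 1.585e-02 M. For HA ⇌ H⁺ + A⁻, Ka = [H⁺][A⁻]/[HA] = [H⁺]² / ([HA]₀ − [H⁺]) = (1.585e-02)² / (0.333 − 1.585e-02) = 7.92e-04.

K_a = 7.92e-04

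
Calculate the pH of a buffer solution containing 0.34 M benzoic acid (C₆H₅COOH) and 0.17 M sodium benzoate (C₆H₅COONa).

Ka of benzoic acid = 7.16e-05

pKa = -log(7.16e-05) = 4.15. pH = pKa + log([A⁻]/[HA]) = 4.15 + log(0.17/0.34)

pH = 3.84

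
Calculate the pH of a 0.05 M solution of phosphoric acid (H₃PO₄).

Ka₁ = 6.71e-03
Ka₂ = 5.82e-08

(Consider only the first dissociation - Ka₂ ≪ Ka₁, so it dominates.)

First dissociation dominates. From Ka₁ = [H⁺][HA⁻]/[H₂A], x² + Ka₁·x − Ka₁·C = 0 with C = 0.05 M and Ka₁ = 6.71e-03. Solving: [H⁺] = (−Ka₁ + √(Ka₁² + 4·Ka₁·C)) / 2 = 1.5266e-02 M. pH = -log(1.5266e-02) = 1.82.

pH = 1.82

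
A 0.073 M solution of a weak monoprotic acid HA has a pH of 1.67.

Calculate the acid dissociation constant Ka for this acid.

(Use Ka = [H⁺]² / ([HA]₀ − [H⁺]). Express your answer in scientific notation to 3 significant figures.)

[H⁺] = 10^(−pH) = 10^(−1.67) = 2.138e-02 M. For HA ⇌ H⁺ + A⁻, Ka = [H⁺][A⁻]/[HA] = [H⁺]² / ([HA]₀ − [H⁺]) = (2.138e-02)² / (0.073 − 2.138e-02) = 8.85e-03.

K_a = 8.85e-03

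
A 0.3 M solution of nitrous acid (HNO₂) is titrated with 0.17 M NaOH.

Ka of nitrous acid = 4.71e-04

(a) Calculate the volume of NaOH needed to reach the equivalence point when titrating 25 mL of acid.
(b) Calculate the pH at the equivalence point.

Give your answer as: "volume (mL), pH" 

moles acid = 0.3 × 25/1000 = 0.0075 mol; V_base = moles/0.17 × 1000 = 44.1 mL. At equivalence only the conjugate base is present: [A⁻] = 0.0075/0.069 = 1.0851e-01 M. Kb = Kw/Ka = 2.12e-11; [OH⁻] = √(Kb × [A⁻]) = 1.5178e-06; pOH = 5.82; pH = 14 - pOH = 8.18.

V = 44.1 mL, pH = 8.18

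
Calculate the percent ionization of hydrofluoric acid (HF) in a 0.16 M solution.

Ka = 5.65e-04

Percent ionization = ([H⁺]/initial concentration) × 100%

Using Ka equilibrium: x² + Ka×x - Ka×C = 0. Solving: [H⁺] = 9.2296e-03. Percent = (9.2296e-03/0.16) × 100

Percent ionization = 5.77%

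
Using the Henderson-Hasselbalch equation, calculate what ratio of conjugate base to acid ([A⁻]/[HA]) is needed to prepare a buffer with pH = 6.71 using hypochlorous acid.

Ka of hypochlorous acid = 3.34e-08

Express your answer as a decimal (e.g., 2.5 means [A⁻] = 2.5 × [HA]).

pKa = -log(3.34e-08) = 7.4763. pH = pKa + log([A⁻]/[HA]), so log([A⁻]/[HA]) = pH − pKa = 6.71 − 7.4763 = -0.7663. [A⁻]/[HA] = 10^(-0.7663) = 0.171

[A⁻]/[HA] = 0.171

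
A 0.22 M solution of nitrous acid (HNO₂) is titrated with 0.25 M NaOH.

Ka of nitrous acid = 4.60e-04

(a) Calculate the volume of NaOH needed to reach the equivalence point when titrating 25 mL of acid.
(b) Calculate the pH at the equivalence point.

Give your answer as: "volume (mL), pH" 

moles acid = 0.22 × 25/1000 = 0.0055 mol; V_base = moles/0.25 × 1000 = 22.0 mL. At equivalence only the conjugate base is present: [A⁻] = 0.0055/0.047 = 1.1702e-01 M. Kb = Kw/Ka = 2.17e-11; [OH⁻] = √(Kb × [A⁻]) = 1.5950e-06; pOH = 5.80; pH = 14 - pOH = 8.20.

V = 22.0 mL, pH = 8.20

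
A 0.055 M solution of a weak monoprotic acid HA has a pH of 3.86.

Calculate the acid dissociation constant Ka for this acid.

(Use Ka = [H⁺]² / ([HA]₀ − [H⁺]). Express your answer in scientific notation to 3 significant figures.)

[H⁺] = 10^(−pH) = 10^(−3.86) = 1.380e-04 M. For HA ⇌ H⁺ + A⁻, Ka = [H⁺][A⁻]/[HA] = [H⁺]² / ([HA]₀ − [H⁺]) = (1.380e-04)² / (0.055 − 1.380e-04) = 3.47e-07.

K_a = 3.47e-07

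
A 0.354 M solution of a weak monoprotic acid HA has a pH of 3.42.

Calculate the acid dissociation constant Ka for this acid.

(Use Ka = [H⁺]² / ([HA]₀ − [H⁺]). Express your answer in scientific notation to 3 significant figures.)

[H⁺] = 10^(−pH) = 10^(−3.42) = 3.802e-04 M. For HA ⇌ H⁺ + A⁻, Ka = [H⁺][A⁻]/[HA] = [H⁺]² / ([HA]₀ − [H⁺]) = (3.802e-04)² / (0.354 − 3.802e-04) = 4.09e-07.

K_a = 4.09e-07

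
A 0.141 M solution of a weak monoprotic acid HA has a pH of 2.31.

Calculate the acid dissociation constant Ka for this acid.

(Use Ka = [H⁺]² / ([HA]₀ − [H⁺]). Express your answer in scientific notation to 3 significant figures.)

[H⁺] = 10^(−pH) = 10^(−2.31) = 4.898e-03 M. For HA ⇌ H⁺ + A⁻, Ka = [H⁺][A⁻]/[HA] = [H⁺]² / ([HA]₀ − [H⁺]) = (4.898e-03)² / (0.141 − 4.898e-03) = 1.76e-04.

K_a = 1.76e-04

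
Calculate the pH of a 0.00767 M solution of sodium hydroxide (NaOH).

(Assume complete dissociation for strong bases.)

[OH⁻] = 0.00767 M for strong base. pOH = -log[OH⁻] = 2.12, pH = 14 - pOH

pH = 11.88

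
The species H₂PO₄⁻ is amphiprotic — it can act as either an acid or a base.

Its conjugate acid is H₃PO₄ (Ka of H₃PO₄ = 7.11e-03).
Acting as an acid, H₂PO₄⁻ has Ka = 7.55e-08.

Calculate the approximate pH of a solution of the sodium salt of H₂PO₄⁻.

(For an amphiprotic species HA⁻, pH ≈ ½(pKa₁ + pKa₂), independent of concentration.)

pKa₁ = -log(7.11e-03) = 2.15; pKa₂ = -log(7.55e-08) = 7.12. For an amphiprotic species, pH ≈ ½(pKa₁ + pKa₂) = ½(2.15 + 7.12) = 4.64.

pH = 4.64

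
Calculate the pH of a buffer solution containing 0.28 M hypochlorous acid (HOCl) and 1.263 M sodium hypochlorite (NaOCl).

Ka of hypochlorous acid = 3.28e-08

pKa = -log(3.28e-08) = 7.48. pH = pKa + log([A⁻]/[HA]) = 7.48 + log(1.263/0.28)

pH = 8.14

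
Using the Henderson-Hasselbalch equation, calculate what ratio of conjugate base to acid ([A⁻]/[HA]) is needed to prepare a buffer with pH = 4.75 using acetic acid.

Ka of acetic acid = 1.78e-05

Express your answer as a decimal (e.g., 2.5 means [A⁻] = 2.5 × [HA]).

pKa = -log(1.78e-05) = 4.7496. pH = pKa + log([A⁻]/[HA]), so log([A⁻]/[HA]) = pH − pKa = 4.75 − 4.7496 = 0.0004. [A⁻]/[HA] = 10^(0.0004) = 1.00

[A⁻]/[HA] = 1.00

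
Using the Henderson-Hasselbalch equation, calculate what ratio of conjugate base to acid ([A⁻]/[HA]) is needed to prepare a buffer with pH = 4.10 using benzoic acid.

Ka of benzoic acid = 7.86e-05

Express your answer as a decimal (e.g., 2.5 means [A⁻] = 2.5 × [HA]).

pKa = -log(7.86e-05) = 4.1046. pH = pKa + log([A⁻]/[HA]), so log([A⁻]/[HA]) = pH − pKa = 4.10 − 4.1046 = -0.0046. [A⁻]/[HA] = 10^(-0.0046) = 0.990

[A⁻]/[HA] = 0.990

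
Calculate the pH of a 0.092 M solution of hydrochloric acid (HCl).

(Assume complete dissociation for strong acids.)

[H⁺] = 0.092 M for strong acid. pH = -log[H⁺] = -log(0.092)

pH = 1.04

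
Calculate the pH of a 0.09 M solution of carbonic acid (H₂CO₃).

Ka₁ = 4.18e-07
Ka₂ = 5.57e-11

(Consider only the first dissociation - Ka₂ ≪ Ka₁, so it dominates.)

First dissociation dominates. From Ka₁ = [H⁺][HA⁻]/[H₂A], x² + Ka₁·x − Ka₁·C = 0 with C = 0.09 M and Ka₁ = 4.18e-07. Solving: [H⁺] = (−Ka₁ + √(Ka₁² + 4·Ka₁·C)) / 2 = 1.9375e-04 M. pH = -log(1.9375e-04) = 3.71.

pH = 3.71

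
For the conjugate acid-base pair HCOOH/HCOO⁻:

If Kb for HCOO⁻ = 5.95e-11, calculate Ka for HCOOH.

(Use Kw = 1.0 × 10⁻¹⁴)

For a conjugate pair Ka × Kb = Kw, so Ka = Kw/Kb = 1.0 × 10⁻¹⁴ / 5.95e-11 = 1.68e-04.

K_a = 1.68e-04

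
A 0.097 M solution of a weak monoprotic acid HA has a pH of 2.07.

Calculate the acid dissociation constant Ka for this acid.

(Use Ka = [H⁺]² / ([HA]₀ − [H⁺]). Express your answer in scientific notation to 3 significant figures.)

[H⁺] = 10^(−pH) = 10^(−2.07) = 8.511e-03 M. For HA ⇌ H⁺ + A⁻, Ka = [H⁺][A⁻]/[HA] = [H⁺]² / ([HA]₀ − [H⁺]) = (8.511e-03)² / (0.097 − 8.511e-03) = 8.19e-04.

K_a = 8.19e-04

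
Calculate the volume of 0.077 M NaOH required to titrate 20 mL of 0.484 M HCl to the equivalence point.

At equivalence: moles acid = moles base. moles HCl = 0.484 × 20/1000 = 0.00968 mol. V_base = moles / 0.077 × 1000 = 125.7 mL.

V_{base} = 125.7 mL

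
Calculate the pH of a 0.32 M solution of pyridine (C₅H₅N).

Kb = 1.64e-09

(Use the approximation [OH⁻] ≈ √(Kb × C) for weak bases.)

[OH⁻] = √(Kb × C) = √(1.64e-09 × 0.32) = 2.2909e-05. pOH = 4.64, pH = 14 - pOH

pH = 9.36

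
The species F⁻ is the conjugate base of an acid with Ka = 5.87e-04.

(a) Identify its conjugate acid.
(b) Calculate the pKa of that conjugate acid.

(a) The conjugate acid is formed by adding one H⁺ to F⁻, giving HF. (b) pKa = -log(Ka) = -log(5.87e-04) = 3.23.

Conjugate acid: HF; pK_a = 3.23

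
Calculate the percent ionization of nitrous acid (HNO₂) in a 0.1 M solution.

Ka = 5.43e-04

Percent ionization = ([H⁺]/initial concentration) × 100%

Using Ka equilibrium: x² + Ka×x - Ka×C = 0. Solving: [H⁺] = 7.1024e-03. Percent = (7.1024e-03/0.1) × 100

Percent ionization = 7.1%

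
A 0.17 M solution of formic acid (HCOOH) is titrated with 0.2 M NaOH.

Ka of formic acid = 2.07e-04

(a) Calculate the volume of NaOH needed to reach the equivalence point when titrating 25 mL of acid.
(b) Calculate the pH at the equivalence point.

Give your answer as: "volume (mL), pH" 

moles acid = 0.17 × 25/1000 = 0.00425 mol; V_base = moles/0.2 × 1000 = 21.2 mL. At equivalence only the conjugate base is present: [A⁻] = 0.00425/0.046 = 9.1892e-02 M. Kb = Kw/Ka = 4.83e-11; [OH⁻] = √(Kb × [A⁻]) = 2.1069e-06; pOH = 5.68; pH = 14 - pOH = 8.32.

V = 21.2 mL, pH = 8.32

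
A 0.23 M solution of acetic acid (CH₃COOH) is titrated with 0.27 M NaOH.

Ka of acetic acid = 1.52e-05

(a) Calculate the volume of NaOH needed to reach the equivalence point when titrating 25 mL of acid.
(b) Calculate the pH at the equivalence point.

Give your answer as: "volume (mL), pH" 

moles acid = 0.23 × 25/1000 = 0.00575 mol; V_base = moles/0.27 × 1000 = 21.3 mL. At equivalence only the conjugate base is present: [A⁻] = 0.00575/0.046 = 1.2420e-01 M. Kb = Kw/Ka = 6.58e-10; [OH⁻] = √(Kb × [A⁻]) = 9.0394e-06; pOH = 5.04; pH = 14 - pOH = 8.96.

V = 21.3 mL, pH = 8.96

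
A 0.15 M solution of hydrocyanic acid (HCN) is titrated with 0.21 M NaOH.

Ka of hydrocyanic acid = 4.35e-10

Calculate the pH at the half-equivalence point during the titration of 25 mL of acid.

At half-equivalence [HA] = [A⁻], so Henderson-Hasselbalch gives pH = pKa = -log(4.35e-10) = 9.36.

pH = pKa = 9.36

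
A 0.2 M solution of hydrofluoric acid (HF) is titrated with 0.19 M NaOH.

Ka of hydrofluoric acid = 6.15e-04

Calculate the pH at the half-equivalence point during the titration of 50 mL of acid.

At half-equivalence [HA] = [A⁻], so Henderson-Hasselbalch gives pH = pKa = -log(6.15e-04) = 3.21.

pH = pKa = 3.21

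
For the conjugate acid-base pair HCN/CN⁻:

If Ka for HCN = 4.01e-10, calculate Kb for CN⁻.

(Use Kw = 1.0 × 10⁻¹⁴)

For a conjugate pair Ka × Kb = Kw, so Kb = Kw/Ka = 1.0 × 10⁻¹⁴ / 4.01e-10 = 2.49e-05.

K_b = 2.49e-05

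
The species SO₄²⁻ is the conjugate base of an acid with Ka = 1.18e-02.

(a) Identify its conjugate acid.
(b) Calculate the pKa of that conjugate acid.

(a) The conjugate acid is formed by adding one H⁺ to SO₄²⁻, giving HSO₄⁻. (b) pKa = -log(Ka) = -log(1.18e-02) = 1.93.

Conjugate acid: HSO₄⁻; pK_a = 1.93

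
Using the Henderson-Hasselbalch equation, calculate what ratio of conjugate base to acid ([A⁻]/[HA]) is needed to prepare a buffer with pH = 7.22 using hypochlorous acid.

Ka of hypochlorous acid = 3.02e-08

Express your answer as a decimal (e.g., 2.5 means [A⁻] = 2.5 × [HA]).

pKa = -log(3.02e-08) = 7.5200. pH = pKa + log([A⁻]/[HA]), so log([A⁻]/[HA]) = pH − pKa = 7.22 − 7.5200 = -0.3000. [A⁻]/[HA] = 10^(-0.3000) = 0.501

[A⁻]/[HA] = 0.501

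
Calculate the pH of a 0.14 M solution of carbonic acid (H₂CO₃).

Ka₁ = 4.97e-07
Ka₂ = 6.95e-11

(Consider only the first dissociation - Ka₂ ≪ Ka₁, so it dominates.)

First dissociation dominates. From Ka₁ = [H⁺][HA⁻]/[H₂A], x² + Ka₁·x − Ka₁·C = 0 with C = 0.14 M and Ka₁ = 4.97e-07. Solving: [H⁺] = (−Ka₁ + √(Ka₁² + 4·Ka₁·C)) / 2 = 2.6353e-04 M. pH = -log(2.6353e-04) = 3.58.

pH = 3.58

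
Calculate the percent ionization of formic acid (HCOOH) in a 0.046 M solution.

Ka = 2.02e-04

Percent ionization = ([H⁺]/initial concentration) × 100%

Using Ka equilibrium: x² + Ka×x - Ka×C = 0. Solving: [H⁺] = 2.9490e-03. Percent = (2.9490e-03/0.046) × 100

Percent ionization = 6.41%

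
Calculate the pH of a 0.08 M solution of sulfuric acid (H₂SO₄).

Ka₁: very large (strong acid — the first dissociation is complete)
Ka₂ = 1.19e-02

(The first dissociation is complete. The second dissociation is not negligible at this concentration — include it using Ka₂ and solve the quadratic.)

First dissociation is complete: [H⁺]₀ = [HSO₄⁻]₀ = C = 0.08 M. Second dissociation HSO₄⁻ ⇌ H⁺ + SO₄²⁻: let x = [SO₄²⁻]. Ka₂ = (C + x)·x / (C − x) = 1.19e-02 → x² + (C + Ka₂)·x − Ka₂·C = 0 → x² + 0.09190·x − 9.520e-04 = 0. x = (−0.09190 + √(0.09190² + 4 × 9.520e-04)) / 2 = 9.3980e-03 M. [H⁺] = C + x = 0.08 + 9.3980e-03 = 8.9398e-02 M. pH = -log(8.9398e-02) = 1.05.

pH = 1.05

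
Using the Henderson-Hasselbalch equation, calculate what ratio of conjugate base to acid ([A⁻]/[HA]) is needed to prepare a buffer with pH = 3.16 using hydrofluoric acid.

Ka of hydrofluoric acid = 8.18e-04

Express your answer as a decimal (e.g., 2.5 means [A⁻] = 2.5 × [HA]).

pKa = -log(8.18e-04) = 3.0872. pH = pKa + log([A⁻]/[HA]), so log([A⁻]/[HA]) = pH − pKa = 3.16 − 3.0872 = 0.0728. [A⁻]/[HA] = 10^(0.0728) = 1.18

[A⁻]/[HA] = 1.18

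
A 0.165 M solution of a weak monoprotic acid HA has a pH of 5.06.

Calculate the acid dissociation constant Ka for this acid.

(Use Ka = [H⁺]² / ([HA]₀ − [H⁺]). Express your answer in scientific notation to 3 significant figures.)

[H⁺] = 10^(−pH) = 10^(−5.06) = 8.710e-06 M. For HA ⇌ H⁺ + A⁻, Ka = [H⁺][A⁻]/[HA] = [H⁺]² / ([HA]₀ − [H⁺]) = (8.710e-06)² / (0.165 − 8.710e-06) = 4.60e-10.

K_a = 4.60e-10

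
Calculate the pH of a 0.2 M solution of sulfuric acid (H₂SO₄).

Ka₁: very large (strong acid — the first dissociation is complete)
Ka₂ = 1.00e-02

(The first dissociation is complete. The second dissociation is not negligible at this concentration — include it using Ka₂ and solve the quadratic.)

First dissociation is complete: [H⁺]₀ = [HSO₄⁻]₀ = C = 0.2 M. Second dissociation HSO₄⁻ ⇌ H⁺ + SO₄²⁻: let x = [SO₄²⁻]. Ka₂ = (C + x)·x / (C − x) = 1.00e-02 → x² + (C + Ka₂)·x − Ka₂·C = 0 → x² + 0.21000·x − 2.000e-03 = 0. x = (−0.21000 + √(0.21000² + 4 × 2.000e-03)) / 2 = 9.1271e-03 M. [H⁺] = C + x = 0.2 + 9.1271e-03 = 2.0913e-01 M. pH = -log(2.0913e-01) = 0.68.

pH = 0.68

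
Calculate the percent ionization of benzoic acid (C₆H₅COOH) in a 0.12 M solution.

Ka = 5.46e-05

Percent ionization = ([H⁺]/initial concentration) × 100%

Using Ka equilibrium: x² + Ka×x - Ka×C = 0. Solving: [H⁺] = 2.5325e-03. Percent = (2.5325e-03/0.12) × 100

Percent ionization = 2.11%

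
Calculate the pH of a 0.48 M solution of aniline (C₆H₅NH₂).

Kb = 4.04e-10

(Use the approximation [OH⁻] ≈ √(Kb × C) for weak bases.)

[OH⁻] = √(Kb × C) = √(4.04e-10 × 0.48) = 1.3926e-05. pOH = 4.86, pH = 14 - pOH

pH = 9.14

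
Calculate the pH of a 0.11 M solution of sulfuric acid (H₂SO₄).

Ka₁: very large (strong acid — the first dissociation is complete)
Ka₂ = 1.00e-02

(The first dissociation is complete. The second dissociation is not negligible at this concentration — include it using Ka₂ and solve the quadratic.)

First dissociation is complete: [H⁺]₀ = [HSO₄⁻]₀ = C = 0.11 M. Second dissociation HSO₄⁻ ⇌ H⁺ + SO₄²⁻: let x = [SO₄²⁻]. Ka₂ = (C + x)·x / (C − x) = 1.00e-02 → x² + (C + Ka₂)·x − Ka₂·C = 0 → x² + 0.12000·x − 1.100e-03 = 0. x = (−0.12000 + √(0.12000² + 4 × 1.100e-03)) / 2 = 8.5565e-03 M. [H⁺] = C + x = 0.11 + 8.5565e-03 = 1.1856e-01 M. pH = -log(1.1856e-01) = 0.93.

pH = 0.93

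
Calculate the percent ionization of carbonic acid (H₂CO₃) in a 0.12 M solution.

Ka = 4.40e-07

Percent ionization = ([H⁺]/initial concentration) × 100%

Using Ka equilibrium: x² + Ka×x - Ka×C = 0. Solving: [H⁺] = 2.2956e-04. Percent = (2.2956e-04/0.12) × 100

Percent ionization = 0.191%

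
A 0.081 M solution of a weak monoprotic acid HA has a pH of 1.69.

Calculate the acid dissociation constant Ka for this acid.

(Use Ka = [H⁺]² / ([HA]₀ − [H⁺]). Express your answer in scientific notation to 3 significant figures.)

[H⁺] = 10^(−pH) = 10^(−1.69) = 2.042e-02 M. For HA ⇌ H⁺ + A⁻, Ka = [H⁺][A⁻]/[HA] = [H⁺]² / ([HA]₀ − [H⁺]) = (2.042e-02)² / (0.081 − 2.042e-02) = 6.88e-03.

K_a = 6.88e-03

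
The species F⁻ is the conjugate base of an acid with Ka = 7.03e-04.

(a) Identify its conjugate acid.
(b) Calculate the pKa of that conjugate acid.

(a) The conjugate acid is formed by adding one H⁺ to F⁻, giving HF. (b) pKa = -log(Ka) = -log(7.03e-04) = 3.15.

Conjugate acid: HF; pK_a = 3.15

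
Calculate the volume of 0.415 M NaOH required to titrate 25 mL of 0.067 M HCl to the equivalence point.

At equivalence: moles acid = moles base. moles HCl = 0.067 × 25/1000 = 0.001675 mol. V_base = moles / 0.415 × 1000 = 4.0 mL.

V_{base} = 4.0 mL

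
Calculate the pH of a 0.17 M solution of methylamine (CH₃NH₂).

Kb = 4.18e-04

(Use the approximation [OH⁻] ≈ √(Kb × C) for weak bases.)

[OH⁻] = √(Kb × C) = √(4.18e-04 × 0.17) = 8.4297e-03. pOH = 2.07, pH = 14 - pOH

pH = 11.93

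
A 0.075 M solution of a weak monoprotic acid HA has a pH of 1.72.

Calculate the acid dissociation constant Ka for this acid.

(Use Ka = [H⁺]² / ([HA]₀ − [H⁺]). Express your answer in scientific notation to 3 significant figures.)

[H⁺] = 10^(−pH) = 10^(−1.72) = 1.905e-02 M. For HA ⇌ H⁺ + A⁻, Ka = [H⁺][A⁻]/[HA] = [H⁺]² / ([HA]₀ − [H⁺]) = (1.905e-02)² / (0.075 − 1.905e-02) = 6.49e-03.

K_a = 6.49e-03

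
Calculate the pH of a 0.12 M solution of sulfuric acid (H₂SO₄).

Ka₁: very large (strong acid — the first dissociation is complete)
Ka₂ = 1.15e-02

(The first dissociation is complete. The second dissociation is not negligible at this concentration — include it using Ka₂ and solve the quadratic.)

First dissociation is complete: [H⁺]₀ = [HSO₄⁻]₀ = C = 0.12 M. Second dissociation HSO₄⁻ ⇌ H⁺ + SO₄²⁻: let x = [SO₄²⁻]. Ka₂ = (C + x)·x / (C − x) = 1.15e-02 → x² + (C + Ka₂)·x − Ka₂·C = 0 → x² + 0.13150·x − 1.380e-03 = 0. x = (−0.13150 + √(0.13150² + 4 × 1.380e-03)) / 2 = 9.7686e-03 M. [H⁺] = C + x = 0.12 + 9.7686e-03 = 1.2977e-01 M. pH = -log(1.2977e-01) = 0.89.

pH = 0.89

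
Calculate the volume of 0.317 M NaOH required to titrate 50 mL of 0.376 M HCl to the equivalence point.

At equivalence: moles acid = moles base. moles HCl = 0.376 × 50/1000 = 0.0188 mol. V_base = moles / 0.317 × 1000 = 59.3 mL.

V_{base} = 59.3 mL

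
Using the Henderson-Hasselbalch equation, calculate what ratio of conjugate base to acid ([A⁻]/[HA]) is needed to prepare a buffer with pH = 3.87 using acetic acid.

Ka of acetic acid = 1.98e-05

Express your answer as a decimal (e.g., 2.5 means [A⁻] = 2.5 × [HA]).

pKa = -log(1.98e-05) = 4.7033. pH = pKa + log([A⁻]/[HA]), so log([A⁻]/[HA]) = pH − pKa = 3.87 − 4.7033 = -0.8333. [A⁻]/[HA] = 10^(-0.8333) = 0.147

[A⁻]/[HA] = 0.147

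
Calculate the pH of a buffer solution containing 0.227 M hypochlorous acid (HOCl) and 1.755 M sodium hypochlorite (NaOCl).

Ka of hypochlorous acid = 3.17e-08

pKa = -log(3.17e-08) = 7.50. pH = pKa + log([A⁻]/[HA]) = 7.50 + log(1.755/0.227)

pH = 8.39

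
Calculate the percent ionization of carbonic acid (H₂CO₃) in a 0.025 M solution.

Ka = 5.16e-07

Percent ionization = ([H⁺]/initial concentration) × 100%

Using Ka equilibrium: x² + Ka×x - Ka×C = 0. Solving: [H⁺] = 1.1332e-04. Percent = (1.1332e-04/0.025) × 100

Percent ionization = 0.453%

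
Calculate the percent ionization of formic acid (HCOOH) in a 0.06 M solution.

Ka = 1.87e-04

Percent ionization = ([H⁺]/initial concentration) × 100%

Using Ka equilibrium: x² + Ka×x - Ka×C = 0. Solving: [H⁺] = 3.2574e-03. Percent = (3.2574e-03/0.06) × 100

Percent ionization = 5.43%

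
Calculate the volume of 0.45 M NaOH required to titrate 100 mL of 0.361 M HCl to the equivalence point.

At equivalence: moles acid = moles base. moles HCl = 0.361 × 100/1000 = 0.0361 mol. V_base = moles / 0.45 × 1000 = 80.2 mL.

V_{base} = 80.2 mL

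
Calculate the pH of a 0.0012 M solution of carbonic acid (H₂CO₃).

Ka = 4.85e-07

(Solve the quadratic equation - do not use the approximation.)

x² + Ka×x - Ka×C = 0. Using quadratic formula: [H⁺] = 2.3883e-05

pH = 4.62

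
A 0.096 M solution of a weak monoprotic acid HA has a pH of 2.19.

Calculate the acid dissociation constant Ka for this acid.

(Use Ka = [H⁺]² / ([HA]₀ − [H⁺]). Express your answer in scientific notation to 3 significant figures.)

[H⁺] = 10^(−pH) = 10^(−2.19) = 6.457e-03 M. For HA ⇌ H⁺ + A⁻, Ka = [H⁺][A⁻]/[HA] = [H⁺]² / ([HA]₀ − [H⁺]) = (6.457e-03)² / (0.096 − 6.457e-03) = 4.66e-04.

K_a = 4.66e-04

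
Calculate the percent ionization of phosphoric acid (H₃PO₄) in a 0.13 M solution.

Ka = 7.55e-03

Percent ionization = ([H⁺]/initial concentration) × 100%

Using Ka equilibrium: x² + Ka×x - Ka×C = 0. Solving: [H⁺] = 2.7781e-02. Percent = (2.7781e-02/0.13) × 100

Percent ionization = 21.4%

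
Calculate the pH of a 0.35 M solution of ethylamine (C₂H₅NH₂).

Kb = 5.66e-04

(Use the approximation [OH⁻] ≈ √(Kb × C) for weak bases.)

[OH⁻] = √(Kb × C) = √(5.66e-04 × 0.35) = 1.4075e-02. pOH = 1.85, pH = 14 - pOH

pH = 12.15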